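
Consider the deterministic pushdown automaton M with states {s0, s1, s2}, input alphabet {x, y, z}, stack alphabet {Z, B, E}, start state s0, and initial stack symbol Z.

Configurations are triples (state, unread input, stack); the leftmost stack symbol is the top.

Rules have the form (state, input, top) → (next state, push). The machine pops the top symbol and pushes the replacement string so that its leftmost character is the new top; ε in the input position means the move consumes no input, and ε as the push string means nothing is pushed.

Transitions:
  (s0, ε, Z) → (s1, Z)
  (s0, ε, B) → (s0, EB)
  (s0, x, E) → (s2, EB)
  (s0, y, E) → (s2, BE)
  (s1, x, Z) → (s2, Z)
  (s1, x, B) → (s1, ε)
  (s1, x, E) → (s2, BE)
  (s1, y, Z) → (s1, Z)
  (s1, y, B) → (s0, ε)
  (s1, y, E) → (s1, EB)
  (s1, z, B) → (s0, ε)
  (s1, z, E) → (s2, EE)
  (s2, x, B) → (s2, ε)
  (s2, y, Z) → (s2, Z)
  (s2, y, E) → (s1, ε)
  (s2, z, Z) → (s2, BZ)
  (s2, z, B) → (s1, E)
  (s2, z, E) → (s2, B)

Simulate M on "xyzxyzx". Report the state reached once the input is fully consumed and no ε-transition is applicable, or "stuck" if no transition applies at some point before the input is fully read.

s2

(s0, xyzxyzx, Z) ⊢ (s1, xyzxyzx, Z) ⊢ (s2, yzxyzx, Z) ⊢ (s2, zxyzx, Z) ⊢ (s2, xyzx, BZ) ⊢ (s2, yzx, Z) ⊢ (s2, zx, Z) ⊢ (s2, x, BZ) ⊢ (s2, ε, Z)
All input consumed; M is in state s2.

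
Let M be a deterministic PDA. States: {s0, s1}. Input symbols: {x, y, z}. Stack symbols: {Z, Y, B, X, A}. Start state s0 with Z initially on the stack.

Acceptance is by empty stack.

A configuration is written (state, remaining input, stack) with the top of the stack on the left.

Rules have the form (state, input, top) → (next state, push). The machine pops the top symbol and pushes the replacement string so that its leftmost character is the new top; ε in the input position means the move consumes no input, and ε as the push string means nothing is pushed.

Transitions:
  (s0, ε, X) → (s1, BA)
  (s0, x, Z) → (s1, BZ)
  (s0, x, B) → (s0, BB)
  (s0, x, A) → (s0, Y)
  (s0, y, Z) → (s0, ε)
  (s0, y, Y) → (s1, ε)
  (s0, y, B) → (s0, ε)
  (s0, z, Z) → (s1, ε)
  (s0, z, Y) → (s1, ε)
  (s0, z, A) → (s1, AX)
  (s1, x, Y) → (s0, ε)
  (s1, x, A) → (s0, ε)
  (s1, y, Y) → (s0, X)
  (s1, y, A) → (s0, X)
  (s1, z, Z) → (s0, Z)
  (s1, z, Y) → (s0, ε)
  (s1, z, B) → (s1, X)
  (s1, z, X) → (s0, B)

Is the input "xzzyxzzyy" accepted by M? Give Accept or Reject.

Accept

(s0, xzzyxzzyy, Z)
  read x, top Z: go to s1, push BZ → (s1, zzyxzzyy, BZ)
  read z, top B: go to s1, push X → (s1, zyxzzyy, XZ)
  read z, top X: go to s0, push B → (s0, yxzzyy, BZ)
  read y, top B: go to s0, push ε → (s0, xzzyy, Z)
  read x, top Z: go to s1, push BZ → (s1, zzyy, BZ)
  read z, top B: go to s1, push X → (s1, zyy, XZ)
  read z, top X: go to s0, push B → (s0, yy, BZ)
  read y, top B: go to s0, push ε → (s0, y, Z)
  read y, top Z: go to s0, push ε → (s0, ε, ε)
All input consumed and the stack is empty.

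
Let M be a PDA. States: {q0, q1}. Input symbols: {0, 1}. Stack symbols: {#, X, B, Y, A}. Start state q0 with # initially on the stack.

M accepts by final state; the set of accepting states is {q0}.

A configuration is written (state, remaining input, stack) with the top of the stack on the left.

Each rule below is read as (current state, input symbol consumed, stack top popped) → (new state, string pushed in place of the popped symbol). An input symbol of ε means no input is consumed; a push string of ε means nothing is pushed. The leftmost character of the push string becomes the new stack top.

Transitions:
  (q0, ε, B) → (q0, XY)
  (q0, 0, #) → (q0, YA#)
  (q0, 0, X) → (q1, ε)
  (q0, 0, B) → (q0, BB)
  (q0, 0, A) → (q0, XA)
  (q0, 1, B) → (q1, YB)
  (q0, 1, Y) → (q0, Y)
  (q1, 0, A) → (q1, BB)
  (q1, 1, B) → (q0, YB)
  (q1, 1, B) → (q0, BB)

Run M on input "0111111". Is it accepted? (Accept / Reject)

One accepting computation: (q0, 0111111, #) ⊢ (q0, 111111, YA#) ⊢ (q0, 11111, YA#) ⊢ (q0, 1111, YA#) ⊢ (q0, 111, YA#) ⊢ (q0, 11, YA#) ⊢ (q0, 1, YA#) ⊢ (q0, ε, YA#)
All input consumed and state q0 ∈ F.

Accept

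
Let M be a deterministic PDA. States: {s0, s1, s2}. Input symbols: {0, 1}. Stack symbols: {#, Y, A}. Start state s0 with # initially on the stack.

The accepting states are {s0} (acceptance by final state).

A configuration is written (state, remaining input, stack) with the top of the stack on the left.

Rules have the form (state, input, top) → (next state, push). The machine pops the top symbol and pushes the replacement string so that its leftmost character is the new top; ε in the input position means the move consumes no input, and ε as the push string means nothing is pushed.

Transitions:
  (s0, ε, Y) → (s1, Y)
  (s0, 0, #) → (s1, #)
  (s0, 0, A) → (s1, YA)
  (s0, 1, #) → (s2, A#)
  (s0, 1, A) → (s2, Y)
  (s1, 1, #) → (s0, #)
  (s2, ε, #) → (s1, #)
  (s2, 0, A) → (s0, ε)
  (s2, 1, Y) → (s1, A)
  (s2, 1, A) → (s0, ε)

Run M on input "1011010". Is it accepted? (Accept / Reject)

(s0, 1011010, #)
  read 1, top #: go to s2, push A# → (s2, 011010, A#)
  read 0, top A: go to s0, push ε → (s0, 11010, #)
  read 1, top #: go to s2, push A# → (s2, 1010, A#)
  read 1, top A: go to s0, push ε → (s0, 010, #)
  read 0, top #: go to s1, push # → (s1, 10, #)
  read 1, top #: go to s0, push # → (s0, 0, #)
  read 0, top #: go to s1, push # → (s1, ε, #)
All input consumed; state s1 ∉ F and no further ε-move applies.

Reject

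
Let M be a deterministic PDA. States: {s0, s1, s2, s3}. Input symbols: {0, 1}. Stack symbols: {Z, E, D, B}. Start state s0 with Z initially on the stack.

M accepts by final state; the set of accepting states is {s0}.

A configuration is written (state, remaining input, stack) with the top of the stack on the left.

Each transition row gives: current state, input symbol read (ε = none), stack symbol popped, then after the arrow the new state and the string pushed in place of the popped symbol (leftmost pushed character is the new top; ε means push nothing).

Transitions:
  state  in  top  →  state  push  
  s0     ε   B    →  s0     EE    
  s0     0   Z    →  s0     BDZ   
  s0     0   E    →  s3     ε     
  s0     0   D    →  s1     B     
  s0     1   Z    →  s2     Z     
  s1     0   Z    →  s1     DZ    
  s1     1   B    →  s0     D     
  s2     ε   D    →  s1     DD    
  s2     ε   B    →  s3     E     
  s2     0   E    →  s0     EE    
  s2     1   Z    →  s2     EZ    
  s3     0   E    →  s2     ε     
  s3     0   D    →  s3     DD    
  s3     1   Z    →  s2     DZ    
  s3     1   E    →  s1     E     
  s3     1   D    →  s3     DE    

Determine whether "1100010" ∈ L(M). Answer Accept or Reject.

Accept

(s0, 1100010, Z) ⊢ (s2, 100010, Z) ⊢ (s2, 00010, EZ) ⊢ (s0, 0010, EEZ) ⊢ (s3, 010, EZ) ⊢ (s2, 10, Z) ⊢ (s2, 0, EZ) ⊢ (s0, ε, EEZ)
All input consumed; state s0 ∈ F.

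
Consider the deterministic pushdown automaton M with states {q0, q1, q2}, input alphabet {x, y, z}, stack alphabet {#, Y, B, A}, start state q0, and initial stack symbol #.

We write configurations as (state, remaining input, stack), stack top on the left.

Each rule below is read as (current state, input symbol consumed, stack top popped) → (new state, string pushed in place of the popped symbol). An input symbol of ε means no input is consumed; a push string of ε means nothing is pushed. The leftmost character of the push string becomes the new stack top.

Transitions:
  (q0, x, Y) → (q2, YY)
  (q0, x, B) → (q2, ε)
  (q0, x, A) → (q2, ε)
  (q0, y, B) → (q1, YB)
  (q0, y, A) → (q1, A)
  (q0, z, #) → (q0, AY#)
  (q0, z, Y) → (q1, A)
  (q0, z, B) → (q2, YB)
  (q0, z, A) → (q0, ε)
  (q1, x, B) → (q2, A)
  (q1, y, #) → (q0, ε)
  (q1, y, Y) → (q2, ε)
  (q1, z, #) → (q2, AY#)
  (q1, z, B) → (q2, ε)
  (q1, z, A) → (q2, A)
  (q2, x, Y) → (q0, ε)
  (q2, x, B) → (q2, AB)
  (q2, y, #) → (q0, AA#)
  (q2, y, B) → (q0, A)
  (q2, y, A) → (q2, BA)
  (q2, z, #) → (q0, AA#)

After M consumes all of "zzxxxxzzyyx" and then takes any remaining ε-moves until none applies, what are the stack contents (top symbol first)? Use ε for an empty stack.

A#

(q0, zzxxxxzzyyx, #) ⊢ (q0, zxxxxzzyyx, AY#) ⊢ (q0, xxxxzzyyx, Y#) ⊢ (q2, xxxzzyyx, YY#) ⊢ (q0, xxzzyyx, Y#) ⊢ (q2, xzzyyx, YY#) ⊢ (q0, zzyyx, Y#) ⊢ (q1, zyyx, A#) ⊢ (q2, yyx, A#) ⊢ (q2, yx, BA#) ⊢ (q0, x, AA#) ⊢ (q2, ε, A#)
All input consumed in state q2 with stack A#.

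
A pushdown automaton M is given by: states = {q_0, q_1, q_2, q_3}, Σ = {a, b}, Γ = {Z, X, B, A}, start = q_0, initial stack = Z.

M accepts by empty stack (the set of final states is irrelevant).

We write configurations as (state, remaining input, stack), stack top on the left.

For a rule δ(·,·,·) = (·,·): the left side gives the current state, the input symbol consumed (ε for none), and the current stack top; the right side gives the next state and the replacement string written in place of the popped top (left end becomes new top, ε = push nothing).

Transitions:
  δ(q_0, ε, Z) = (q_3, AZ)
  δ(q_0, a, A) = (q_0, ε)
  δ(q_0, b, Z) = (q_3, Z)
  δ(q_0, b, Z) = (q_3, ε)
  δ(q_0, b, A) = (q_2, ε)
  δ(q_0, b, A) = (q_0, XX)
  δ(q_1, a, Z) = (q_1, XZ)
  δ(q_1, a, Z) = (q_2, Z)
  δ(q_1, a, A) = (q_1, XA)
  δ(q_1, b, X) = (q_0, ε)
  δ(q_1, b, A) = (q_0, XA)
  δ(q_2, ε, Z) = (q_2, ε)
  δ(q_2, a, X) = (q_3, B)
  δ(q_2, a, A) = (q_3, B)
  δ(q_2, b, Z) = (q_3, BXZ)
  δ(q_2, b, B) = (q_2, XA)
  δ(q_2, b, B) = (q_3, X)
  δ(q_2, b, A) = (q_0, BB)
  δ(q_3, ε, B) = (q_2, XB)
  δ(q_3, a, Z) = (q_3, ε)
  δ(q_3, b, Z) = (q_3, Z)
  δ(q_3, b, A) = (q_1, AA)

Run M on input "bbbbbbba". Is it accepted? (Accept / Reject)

One accepting computation: (q_0, bbbbbbba, Z) ⊢ (q_3, bbbbbba, Z) ⊢ (q_3, bbbbba, Z) ⊢ (q_3, bbbba, Z) ⊢ (q_3, bbba, Z) ⊢ (q_3, bba, Z) ⊢ (q_3, ba, Z) ⊢ (q_3, a, Z) ⊢ (q_3, ε, ε)
All input consumed and the stack is empty.

Accept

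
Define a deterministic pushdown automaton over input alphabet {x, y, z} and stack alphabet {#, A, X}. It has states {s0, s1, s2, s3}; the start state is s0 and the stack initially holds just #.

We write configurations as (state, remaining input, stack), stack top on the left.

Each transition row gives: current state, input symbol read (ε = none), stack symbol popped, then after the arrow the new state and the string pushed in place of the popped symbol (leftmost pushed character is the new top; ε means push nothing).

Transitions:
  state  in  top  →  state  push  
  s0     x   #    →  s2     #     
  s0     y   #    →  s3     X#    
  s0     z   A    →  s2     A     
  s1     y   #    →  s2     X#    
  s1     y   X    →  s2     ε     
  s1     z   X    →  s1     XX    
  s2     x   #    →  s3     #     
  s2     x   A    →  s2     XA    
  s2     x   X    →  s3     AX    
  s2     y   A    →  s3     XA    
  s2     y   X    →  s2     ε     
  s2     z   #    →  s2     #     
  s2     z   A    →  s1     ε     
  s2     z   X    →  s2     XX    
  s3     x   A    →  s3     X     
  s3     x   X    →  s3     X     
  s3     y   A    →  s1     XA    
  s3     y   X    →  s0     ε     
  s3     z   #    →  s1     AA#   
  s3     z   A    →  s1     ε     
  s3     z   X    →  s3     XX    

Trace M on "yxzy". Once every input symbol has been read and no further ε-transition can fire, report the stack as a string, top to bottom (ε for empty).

(s0, yxzy, #)
  read y, top #: go to s3, push X# → (s3, xzy, X#)
  read x, top X: go to s3, push X → (s3, zy, X#)
  read z, top X: go to s3, push XX → (s3, y, XX#)
  read y, top X: go to s0, push ε → (s0, ε, X#)
All input consumed in state s0 with stack X#.

X#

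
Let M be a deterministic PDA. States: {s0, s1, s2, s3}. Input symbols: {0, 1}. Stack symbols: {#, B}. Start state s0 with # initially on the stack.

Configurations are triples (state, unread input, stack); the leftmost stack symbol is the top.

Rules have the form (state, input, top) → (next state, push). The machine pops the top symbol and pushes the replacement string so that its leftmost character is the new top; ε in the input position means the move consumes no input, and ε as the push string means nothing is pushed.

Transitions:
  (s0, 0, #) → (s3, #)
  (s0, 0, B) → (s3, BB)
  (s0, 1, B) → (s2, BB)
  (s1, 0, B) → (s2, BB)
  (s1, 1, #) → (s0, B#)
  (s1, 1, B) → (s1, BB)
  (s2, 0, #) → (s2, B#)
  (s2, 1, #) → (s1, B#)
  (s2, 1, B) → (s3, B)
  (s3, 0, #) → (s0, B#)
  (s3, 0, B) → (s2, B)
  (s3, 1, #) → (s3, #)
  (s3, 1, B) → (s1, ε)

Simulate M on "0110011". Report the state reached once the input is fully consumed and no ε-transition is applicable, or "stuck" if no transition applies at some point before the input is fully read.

(s0, 0110011, #)
  read 0, top #: go to s3, push # → (s3, 110011, #)
  read 1, top #: go to s3, push # → (s3, 10011, #)
  read 1, top #: go to s3, push # → (s3, 0011, #)
  read 0, top #: go to s0, push B# → (s0, 011, B#)
  read 0, top B: go to s3, push BB → (s3, 11, BB#)
  read 1, top B: go to s1, push ε → (s1, 1, B#)
  read 1, top B: go to s1, push BB → (s1, ε, BB#)
All input consumed; M is in state s1.

s1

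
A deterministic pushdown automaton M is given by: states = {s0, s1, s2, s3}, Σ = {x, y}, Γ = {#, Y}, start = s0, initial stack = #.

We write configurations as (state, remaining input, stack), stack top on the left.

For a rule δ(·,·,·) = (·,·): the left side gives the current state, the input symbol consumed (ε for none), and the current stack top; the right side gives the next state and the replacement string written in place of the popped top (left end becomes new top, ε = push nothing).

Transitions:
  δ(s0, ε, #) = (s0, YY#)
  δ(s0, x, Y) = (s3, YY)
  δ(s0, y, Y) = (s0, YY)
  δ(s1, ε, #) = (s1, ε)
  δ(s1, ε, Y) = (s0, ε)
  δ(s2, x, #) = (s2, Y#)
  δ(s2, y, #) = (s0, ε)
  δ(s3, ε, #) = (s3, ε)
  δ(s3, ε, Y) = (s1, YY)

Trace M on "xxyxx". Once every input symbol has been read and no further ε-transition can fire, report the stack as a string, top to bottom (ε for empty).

YYYYYYY#

(s0, xxyxx, #)
  ε-move, top #: go to s0, push YY# → (s0, xxyxx, YY#)
  read x, top Y: go to s3, push YY → (s3, xyxx, YYY#)
  ε-move, top Y: go to s1, push YY → (s1, xyxx, YYYY#)
  ε-move, top Y: go to s0, push ε → (s0, xyxx, YYY#)
  read x, top Y: go to s3, push YY → (s3, yxx, YYYY#)
  ε-move, top Y: go to s1, push YY → (s1, yxx, YYYYY#)
  ε-move, top Y: go to s0, push ε → (s0, yxx, YYYY#)
  read y, top Y: go to s0, push YY → (s0, xx, YYYYY#)
  read x, top Y: go to s3, push YY → (s3, x, YYYYYY#)
  ε-move, top Y: go to s1, push YY → (s1, x, YYYYYYY#)
  ε-move, top Y: go to s0, push ε → (s0, x, YYYYYY#)
  read x, top Y: go to s3, push YY → (s3, ε, YYYYYYY#)
  ε-move, top Y: go to s1, push YY → (s1, ε, YYYYYYYY#)
  ε-move, top Y: go to s0, push ε → (s0, ε, YYYYYYY#)
All input consumed in state s0 with stack YYYYYYY#.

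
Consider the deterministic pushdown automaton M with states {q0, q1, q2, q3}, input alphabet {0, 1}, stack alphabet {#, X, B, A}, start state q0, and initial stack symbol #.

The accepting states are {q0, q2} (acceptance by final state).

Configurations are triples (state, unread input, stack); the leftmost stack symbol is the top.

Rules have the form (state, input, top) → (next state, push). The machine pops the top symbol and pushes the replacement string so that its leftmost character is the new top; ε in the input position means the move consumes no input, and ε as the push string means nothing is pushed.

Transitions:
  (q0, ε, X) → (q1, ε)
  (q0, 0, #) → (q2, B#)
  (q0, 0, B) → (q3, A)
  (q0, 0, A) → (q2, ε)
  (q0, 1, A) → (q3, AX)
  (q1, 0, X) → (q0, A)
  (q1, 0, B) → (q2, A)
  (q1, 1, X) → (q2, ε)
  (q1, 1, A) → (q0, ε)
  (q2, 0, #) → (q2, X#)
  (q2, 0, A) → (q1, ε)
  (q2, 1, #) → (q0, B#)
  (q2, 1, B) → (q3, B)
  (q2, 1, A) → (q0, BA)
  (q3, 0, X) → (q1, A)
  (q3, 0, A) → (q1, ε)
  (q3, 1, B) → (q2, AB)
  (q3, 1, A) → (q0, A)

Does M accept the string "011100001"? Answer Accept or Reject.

(q0, 011100001, #)
  read 0, top #: go to q2, push B# → (q2, 11100001, B#)
  read 1, top B: go to q3, push B → (q3, 1100001, B#)
  read 1, top B: go to q2, push AB → (q2, 100001, AB#)
  read 1, top A: go to q0, push BA → (q0, 00001, BAB#)
  read 0, top B: go to q3, push A → (q3, 0001, AAB#)
  read 0, top A: go to q1, push ε → (q1, 001, AB#)
No transition applies at (q1, 001, AB#); input not fully consumed.

Reject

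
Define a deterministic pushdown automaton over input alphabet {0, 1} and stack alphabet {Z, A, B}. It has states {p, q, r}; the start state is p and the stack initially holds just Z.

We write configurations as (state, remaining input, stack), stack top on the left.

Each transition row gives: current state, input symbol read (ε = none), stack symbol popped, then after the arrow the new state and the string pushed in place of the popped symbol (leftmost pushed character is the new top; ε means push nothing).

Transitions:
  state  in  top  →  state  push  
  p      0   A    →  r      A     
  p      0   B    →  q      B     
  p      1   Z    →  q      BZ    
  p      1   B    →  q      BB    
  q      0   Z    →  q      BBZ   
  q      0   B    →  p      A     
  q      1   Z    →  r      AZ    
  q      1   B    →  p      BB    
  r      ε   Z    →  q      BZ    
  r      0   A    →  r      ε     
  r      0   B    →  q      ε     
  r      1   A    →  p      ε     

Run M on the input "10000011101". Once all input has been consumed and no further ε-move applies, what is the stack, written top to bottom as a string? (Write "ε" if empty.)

(p, 10000011101, Z) ⊢ (q, 0000011101, BZ) ⊢ (p, 000011101, AZ) ⊢ (r, 00011101, AZ) ⊢ (r, 0011101, Z) ⊢ (q, 0011101, BZ) ⊢ (p, 011101, AZ) ⊢ (r, 11101, AZ) ⊢ (p, 1101, Z) ⊢ (q, 101, BZ) ⊢ (p, 01, BBZ) ⊢ (q, 1, BBZ) ⊢ (p, ε, BBBZ)
All input consumed in state p with stack BBBZ.

BBBZ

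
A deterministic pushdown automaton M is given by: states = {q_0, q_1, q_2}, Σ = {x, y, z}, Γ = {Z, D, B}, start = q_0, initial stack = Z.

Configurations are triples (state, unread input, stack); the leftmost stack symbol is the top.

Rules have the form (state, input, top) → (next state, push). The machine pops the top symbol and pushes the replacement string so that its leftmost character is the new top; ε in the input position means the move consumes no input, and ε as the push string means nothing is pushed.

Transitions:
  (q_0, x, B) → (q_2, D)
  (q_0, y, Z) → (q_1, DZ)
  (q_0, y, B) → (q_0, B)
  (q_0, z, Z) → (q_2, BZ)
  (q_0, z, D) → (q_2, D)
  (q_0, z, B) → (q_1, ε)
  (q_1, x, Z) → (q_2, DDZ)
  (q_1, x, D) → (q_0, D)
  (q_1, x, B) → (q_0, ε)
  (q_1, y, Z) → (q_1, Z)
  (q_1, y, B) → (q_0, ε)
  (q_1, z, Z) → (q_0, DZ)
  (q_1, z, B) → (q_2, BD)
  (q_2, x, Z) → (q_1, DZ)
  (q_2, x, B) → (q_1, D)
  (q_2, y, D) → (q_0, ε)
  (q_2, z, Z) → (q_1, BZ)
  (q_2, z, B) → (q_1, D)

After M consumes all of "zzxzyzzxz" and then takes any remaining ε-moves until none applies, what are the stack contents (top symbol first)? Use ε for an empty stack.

DZ

(q_0, zzxzyzzxz, Z)
  read z, top Z: go to q_2, push BZ → (q_2, zxzyzzxz, BZ)
  read z, top B: go to q_1, push D → (q_1, xzyzzxz, DZ)
  read x, top D: go to q_0, push D → (q_0, zyzzxz, DZ)
  read z, top D: go to q_2, push D → (q_2, yzzxz, DZ)
  read y, top D: go to q_0, push ε → (q_0, zzxz, Z)
  read z, top Z: go to q_2, push BZ → (q_2, zxz, BZ)
  read z, top B: go to q_1, push D → (q_1, xz, DZ)
  read x, top D: go to q_0, push D → (q_0, z, DZ)
  read z, top D: go to q_2, push D → (q_2, ε, DZ)
All input consumed in state q_2 with stack DZ.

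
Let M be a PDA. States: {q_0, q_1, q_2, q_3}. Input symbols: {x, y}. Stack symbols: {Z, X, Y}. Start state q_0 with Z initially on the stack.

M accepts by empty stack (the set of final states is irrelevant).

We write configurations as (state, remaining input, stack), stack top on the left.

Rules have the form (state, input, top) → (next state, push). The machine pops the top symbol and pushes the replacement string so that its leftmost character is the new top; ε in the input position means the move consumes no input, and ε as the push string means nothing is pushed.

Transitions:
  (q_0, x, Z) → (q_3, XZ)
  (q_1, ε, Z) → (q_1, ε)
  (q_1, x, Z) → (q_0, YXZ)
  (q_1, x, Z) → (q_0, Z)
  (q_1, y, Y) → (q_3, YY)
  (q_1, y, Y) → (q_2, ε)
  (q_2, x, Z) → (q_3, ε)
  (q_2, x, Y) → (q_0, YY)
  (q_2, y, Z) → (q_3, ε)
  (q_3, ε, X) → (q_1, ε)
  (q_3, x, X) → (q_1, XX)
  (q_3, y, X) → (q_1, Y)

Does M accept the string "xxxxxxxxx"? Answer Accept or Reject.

One accepting computation: (q_0, xxxxxxxxx, Z) ⊢ (q_3, xxxxxxxx, XZ) ⊢ (q_1, xxxxxxxx, Z) ⊢ (q_0, xxxxxxx, Z) ⊢ (q_3, xxxxxx, XZ) ⊢ (q_1, xxxxxx, Z) ⊢ (q_0, xxxxx, Z) ⊢ (q_3, xxxx, XZ) ⊢ (q_1, xxxx, Z) ⊢ (q_0, xxx, Z) ⊢ (q_3, xx, XZ) ⊢ (q_1, xx, Z) ⊢ (q_0, x, Z) ⊢ (q_3, ε, XZ) ⊢ (q_1, ε, Z) ⊢ (q_1, ε, ε)
All input consumed and the stack is empty.

Accept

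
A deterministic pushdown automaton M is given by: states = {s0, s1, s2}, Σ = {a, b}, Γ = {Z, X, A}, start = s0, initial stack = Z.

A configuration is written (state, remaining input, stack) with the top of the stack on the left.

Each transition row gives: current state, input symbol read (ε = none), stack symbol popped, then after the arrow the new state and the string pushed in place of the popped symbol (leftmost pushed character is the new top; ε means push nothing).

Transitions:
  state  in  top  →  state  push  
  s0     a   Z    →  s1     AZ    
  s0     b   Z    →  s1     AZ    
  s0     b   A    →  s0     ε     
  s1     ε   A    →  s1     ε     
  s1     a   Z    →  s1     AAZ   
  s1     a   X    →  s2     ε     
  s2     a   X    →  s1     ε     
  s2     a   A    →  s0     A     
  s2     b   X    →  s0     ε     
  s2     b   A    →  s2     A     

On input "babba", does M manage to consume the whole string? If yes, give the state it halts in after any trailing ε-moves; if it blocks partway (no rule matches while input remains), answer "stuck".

(s0, babba, Z)
  read b, top Z: go to s1, push AZ → (s1, abba, AZ)
  ε-move, top A: go to s1, push ε → (s1, abba, Z)
  read a, top Z: go to s1, push AAZ → (s1, bba, AAZ)
  ε-move, top A: go to s1, push ε → (s1, bba, AZ)
  ε-move, top A: go to s1, push ε → (s1, bba, Z)
No transition for (s1, b, top Z); M blocks with input bba remaining.

stuck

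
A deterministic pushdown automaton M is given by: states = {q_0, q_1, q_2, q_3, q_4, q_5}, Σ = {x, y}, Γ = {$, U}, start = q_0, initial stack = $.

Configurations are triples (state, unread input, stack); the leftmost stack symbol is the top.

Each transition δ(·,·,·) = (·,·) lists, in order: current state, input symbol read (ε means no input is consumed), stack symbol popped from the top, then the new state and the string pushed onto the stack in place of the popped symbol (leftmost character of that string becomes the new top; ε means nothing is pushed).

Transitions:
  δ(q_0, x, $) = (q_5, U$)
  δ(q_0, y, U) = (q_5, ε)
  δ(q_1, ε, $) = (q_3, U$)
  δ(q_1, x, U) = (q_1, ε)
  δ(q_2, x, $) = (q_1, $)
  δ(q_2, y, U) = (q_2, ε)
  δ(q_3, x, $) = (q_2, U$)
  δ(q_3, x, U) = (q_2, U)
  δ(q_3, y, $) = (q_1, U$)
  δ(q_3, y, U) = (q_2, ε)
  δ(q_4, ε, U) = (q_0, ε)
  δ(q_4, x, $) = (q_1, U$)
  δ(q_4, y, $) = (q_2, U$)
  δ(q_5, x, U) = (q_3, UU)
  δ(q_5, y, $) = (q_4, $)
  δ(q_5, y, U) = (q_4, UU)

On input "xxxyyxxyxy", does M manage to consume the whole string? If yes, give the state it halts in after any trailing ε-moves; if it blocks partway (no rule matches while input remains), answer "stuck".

q_2

(q_0, xxxyyxxyxy, $)
  read x, top $: go to q_5, push U$ → (q_5, xxyyxxyxy, U$)
  read x, top U: go to q_3, push UU → (q_3, xyyxxyxy, UU$)
  read x, top U: go to q_2, push U → (q_2, yyxxyxy, UU$)
  read y, top U: go to q_2, push ε → (q_2, yxxyxy, U$)
  read y, top U: go to q_2, push ε → (q_2, xxyxy, $)
  read x, top $: go to q_1, push $ → (q_1, xyxy, $)
  ε-move, top $: go to q_3, push U$ → (q_3, xyxy, U$)
  read x, top U: go to q_2, push U → (q_2, yxy, U$)
  read y, top U: go to q_2, push ε → (q_2, xy, $)
  read x, top $: go to q_1, push $ → (q_1, y, $)
  ε-move, top $: go to q_3, push U$ → (q_3, y, U$)
  read y, top U: go to q_2, push ε → (q_2, ε, $)
All input consumed; M is in state q_2.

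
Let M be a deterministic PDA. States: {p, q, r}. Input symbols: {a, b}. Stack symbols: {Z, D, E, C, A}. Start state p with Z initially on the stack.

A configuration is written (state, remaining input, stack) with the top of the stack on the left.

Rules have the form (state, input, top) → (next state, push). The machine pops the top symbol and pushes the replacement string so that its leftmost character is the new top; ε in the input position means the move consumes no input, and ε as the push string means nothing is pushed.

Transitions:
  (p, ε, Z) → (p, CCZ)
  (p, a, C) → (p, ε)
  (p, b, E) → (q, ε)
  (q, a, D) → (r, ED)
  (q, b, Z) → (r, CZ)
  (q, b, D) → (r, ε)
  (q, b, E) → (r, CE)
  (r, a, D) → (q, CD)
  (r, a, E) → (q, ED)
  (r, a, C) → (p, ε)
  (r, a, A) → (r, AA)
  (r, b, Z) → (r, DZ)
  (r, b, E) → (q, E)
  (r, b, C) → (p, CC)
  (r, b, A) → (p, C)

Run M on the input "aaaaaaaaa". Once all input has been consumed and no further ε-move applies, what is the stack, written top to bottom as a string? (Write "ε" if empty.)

CZ

(p, aaaaaaaaa, Z)
  ε-move, top Z: go to p, push CCZ → (p, aaaaaaaaa, CCZ)
  read a, top C: go to p, push ε → (p, aaaaaaaa, CZ)
  read a, top C: go to p, push ε → (p, aaaaaaa, Z)
  ε-move, top Z: go to p, push CCZ → (p, aaaaaaa, CCZ)
  read a, top C: go to p, push ε → (p, aaaaaa, CZ)
  read a, top C: go to p, push ε → (p, aaaaa, Z)
  ε-move, top Z: go to p, push CCZ → (p, aaaaa, CCZ)
  read a, top C: go to p, push ε → (p, aaaa, CZ)
  read a, top C: go to p, push ε → (p, aaa, Z)
  ε-move, top Z: go to p, push CCZ → (p, aaa, CCZ)
  read a, top C: go to p, push ε → (p, aa, CZ)
  read a, top C: go to p, push ε → (p, a, Z)
  ε-move, top Z: go to p, push CCZ → (p, a, CCZ)
  read a, top C: go to p, push ε → (p, ε, CZ)
All input consumed in state p with stack CZ.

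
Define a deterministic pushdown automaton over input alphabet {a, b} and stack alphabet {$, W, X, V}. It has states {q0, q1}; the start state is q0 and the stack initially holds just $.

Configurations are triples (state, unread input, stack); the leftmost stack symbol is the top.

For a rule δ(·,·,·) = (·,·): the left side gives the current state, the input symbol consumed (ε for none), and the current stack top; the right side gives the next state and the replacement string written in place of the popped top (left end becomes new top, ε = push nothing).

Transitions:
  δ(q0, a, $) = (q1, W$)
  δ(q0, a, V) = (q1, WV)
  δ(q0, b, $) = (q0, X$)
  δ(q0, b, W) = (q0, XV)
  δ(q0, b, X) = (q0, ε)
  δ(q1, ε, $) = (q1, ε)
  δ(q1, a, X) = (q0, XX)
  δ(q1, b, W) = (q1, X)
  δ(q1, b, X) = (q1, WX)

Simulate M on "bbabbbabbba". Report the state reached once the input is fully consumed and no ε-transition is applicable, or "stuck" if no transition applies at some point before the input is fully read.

q1

(q0, bbabbbabbba, $)
  read b, top $: go to q0, push X$ → (q0, babbbabbba, X$)
  read b, top X: go to q0, push ε → (q0, abbbabbba, $)
  read a, top $: go to q1, push W$ → (q1, bbbabbba, W$)
  read b, top W: go to q1, push X → (q1, bbabbba, X$)
  read b, top X: go to q1, push WX → (q1, babbba, WX$)
  read b, top W: go to q1, push X → (q1, abbba, XX$)
  read a, top X: go to q0, push XX → (q0, bbba, XXX$)
  read b, top X: go to q0, push ε → (q0, bba, XX$)
  read b, top X: go to q0, push ε → (q0, ba, X$)
  read b, top X: go to q0, push ε → (q0, a, $)
  read a, top $: go to q1, push W$ → (q1, ε, W$)
All input consumed; M is in state q1.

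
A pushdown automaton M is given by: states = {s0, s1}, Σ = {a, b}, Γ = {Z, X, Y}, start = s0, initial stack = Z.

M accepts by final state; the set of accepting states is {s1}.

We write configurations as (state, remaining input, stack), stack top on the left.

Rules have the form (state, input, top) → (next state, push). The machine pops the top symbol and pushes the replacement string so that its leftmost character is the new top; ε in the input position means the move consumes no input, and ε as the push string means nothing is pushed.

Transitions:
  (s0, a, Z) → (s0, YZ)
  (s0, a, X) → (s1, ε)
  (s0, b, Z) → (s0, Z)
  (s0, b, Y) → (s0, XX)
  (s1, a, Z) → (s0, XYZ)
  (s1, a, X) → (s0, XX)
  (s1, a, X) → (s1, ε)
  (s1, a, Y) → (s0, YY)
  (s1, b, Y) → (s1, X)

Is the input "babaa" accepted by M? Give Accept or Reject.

One accepting computation: (s0, babaa, Z) ⊢ (s0, abaa, Z) ⊢ (s0, baa, YZ) ⊢ (s0, aa, XXZ) ⊢ (s1, a, XZ) ⊢ (s1, ε, Z)
All input consumed and state s1 ∈ F.

Accept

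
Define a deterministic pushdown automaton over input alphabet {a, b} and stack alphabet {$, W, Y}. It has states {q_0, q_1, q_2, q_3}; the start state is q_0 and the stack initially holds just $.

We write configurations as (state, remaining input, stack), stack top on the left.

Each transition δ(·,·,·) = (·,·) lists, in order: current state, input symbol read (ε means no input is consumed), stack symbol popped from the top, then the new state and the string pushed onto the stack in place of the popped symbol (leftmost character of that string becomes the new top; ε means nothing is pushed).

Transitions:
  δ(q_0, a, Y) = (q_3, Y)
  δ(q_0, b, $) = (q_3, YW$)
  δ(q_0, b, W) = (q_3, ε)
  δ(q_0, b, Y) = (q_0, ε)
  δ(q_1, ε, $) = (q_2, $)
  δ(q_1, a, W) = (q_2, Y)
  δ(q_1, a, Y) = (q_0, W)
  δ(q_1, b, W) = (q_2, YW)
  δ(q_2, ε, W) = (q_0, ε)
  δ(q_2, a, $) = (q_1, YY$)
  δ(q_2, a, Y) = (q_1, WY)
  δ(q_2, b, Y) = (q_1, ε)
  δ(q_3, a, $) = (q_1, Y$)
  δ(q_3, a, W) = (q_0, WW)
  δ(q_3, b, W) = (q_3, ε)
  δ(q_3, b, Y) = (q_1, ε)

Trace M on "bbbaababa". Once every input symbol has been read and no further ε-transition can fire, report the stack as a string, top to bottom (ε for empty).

(q_0, bbbaababa, $) ⊢ (q_3, bbaababa, YW$) ⊢ (q_1, baababa, W$) ⊢ (q_2, aababa, YW$) ⊢ (q_1, ababa, WYW$) ⊢ (q_2, baba, YYW$) ⊢ (q_1, aba, YW$) ⊢ (q_0, ba, WW$) ⊢ (q_3, a, W$) ⊢ (q_0, ε, WW$)
All input consumed in state q_0 with stack WW$.

WW$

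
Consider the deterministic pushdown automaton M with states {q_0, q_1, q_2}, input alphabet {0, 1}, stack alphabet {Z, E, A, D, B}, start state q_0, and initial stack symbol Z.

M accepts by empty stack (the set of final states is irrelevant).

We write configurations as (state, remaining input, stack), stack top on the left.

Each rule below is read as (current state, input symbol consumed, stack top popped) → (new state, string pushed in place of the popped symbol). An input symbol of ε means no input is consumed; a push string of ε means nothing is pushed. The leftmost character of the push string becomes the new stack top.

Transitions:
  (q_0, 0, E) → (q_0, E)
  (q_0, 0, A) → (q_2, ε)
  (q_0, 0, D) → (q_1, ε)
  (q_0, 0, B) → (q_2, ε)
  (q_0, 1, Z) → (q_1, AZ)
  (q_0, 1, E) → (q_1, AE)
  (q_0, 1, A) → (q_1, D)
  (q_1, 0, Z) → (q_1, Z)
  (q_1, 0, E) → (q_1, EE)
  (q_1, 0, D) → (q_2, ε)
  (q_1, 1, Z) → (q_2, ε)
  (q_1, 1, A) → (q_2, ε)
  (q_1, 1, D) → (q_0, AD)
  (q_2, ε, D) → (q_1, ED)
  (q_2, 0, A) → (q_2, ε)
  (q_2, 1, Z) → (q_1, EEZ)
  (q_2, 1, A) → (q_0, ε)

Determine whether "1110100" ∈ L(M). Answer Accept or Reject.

Reject

(q_0, 1110100, Z) ⊢ (q_1, 110100, AZ) ⊢ (q_2, 10100, Z) ⊢ (q_1, 0100, EEZ) ⊢ (q_1, 100, EEEZ)
No transition applies at (q_1, 100, EEEZ); input not fully consumed.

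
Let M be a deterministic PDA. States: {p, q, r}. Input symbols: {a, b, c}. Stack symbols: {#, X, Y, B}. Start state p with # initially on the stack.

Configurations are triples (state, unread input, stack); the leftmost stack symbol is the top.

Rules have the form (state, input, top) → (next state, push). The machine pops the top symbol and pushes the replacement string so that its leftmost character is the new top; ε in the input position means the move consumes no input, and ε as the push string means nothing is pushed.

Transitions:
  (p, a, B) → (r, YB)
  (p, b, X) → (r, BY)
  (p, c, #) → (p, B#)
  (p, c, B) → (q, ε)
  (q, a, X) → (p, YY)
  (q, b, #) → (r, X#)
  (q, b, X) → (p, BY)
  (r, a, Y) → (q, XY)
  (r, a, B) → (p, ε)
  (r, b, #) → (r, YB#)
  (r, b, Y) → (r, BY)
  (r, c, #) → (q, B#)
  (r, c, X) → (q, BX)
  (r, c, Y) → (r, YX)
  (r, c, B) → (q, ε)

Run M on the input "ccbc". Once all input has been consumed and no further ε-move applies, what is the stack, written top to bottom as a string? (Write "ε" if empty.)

BX#

(p, ccbc, #)
  read c, top #: go to p, push B# → (p, cbc, B#)
  read c, top B: go to q, push ε → (q, bc, #)
  read b, top #: go to r, push X# → (r, c, X#)
  read c, top X: go to q, push BX → (q, ε, BX#)
All input consumed in state q with stack BX#.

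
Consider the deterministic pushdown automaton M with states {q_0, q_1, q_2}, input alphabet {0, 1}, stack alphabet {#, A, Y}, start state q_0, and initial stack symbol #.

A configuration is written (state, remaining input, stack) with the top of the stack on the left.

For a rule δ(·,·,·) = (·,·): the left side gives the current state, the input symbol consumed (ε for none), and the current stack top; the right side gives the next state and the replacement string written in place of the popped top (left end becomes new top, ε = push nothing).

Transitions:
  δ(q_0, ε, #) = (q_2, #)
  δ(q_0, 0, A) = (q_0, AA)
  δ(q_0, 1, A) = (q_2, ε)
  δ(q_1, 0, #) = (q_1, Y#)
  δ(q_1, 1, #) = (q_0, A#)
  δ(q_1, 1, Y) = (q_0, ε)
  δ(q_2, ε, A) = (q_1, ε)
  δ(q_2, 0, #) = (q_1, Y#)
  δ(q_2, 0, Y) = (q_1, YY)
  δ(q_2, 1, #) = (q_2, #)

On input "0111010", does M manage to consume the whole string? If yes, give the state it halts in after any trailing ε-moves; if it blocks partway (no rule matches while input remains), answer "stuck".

(q_0, 0111010, #)
  ε-move, top #: go to q_2, push # → (q_2, 0111010, #)
  read 0, top #: go to q_1, push Y# → (q_1, 111010, Y#)
  read 1, top Y: go to q_0, push ε → (q_0, 11010, #)
  ε-move, top #: go to q_2, push # → (q_2, 11010, #)
  read 1, top #: go to q_2, push # → (q_2, 1010, #)
  read 1, top #: go to q_2, push # → (q_2, 010, #)
  read 0, top #: go to q_1, push Y# → (q_1, 10, Y#)
  read 1, top Y: go to q_0, push ε → (q_0, 0, #)
  ε-move, top #: go to q_2, push # → (q_2, 0, #)
  read 0, top #: go to q_1, push Y# → (q_1, ε, Y#)
All input consumed; M is in state q_1.

q_1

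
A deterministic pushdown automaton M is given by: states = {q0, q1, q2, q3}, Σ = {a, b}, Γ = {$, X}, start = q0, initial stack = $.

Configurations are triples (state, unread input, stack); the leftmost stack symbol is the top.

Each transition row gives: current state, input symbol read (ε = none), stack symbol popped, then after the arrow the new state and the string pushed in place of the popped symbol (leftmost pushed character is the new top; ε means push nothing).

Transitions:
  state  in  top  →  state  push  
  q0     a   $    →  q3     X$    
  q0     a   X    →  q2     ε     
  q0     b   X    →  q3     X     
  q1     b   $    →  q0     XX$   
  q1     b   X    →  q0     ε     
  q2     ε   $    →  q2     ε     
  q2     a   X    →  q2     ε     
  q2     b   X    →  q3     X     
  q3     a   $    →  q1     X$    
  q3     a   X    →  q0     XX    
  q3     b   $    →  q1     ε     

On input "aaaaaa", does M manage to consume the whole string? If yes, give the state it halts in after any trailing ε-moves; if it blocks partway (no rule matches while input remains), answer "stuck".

(q0, aaaaaa, $)
  read a, top $: go to q3, push X$ → (q3, aaaaa, X$)
  read a, top X: go to q0, push XX → (q0, aaaa, XX$)
  read a, top X: go to q2, push ε → (q2, aaa, X$)
  read a, top X: go to q2, push ε → (q2, aa, $)
  ε-move, top $: go to q2, push ε → (q2, aa, ε)
No transition for (q2, a, top ε); M blocks with input aa remaining.

stuck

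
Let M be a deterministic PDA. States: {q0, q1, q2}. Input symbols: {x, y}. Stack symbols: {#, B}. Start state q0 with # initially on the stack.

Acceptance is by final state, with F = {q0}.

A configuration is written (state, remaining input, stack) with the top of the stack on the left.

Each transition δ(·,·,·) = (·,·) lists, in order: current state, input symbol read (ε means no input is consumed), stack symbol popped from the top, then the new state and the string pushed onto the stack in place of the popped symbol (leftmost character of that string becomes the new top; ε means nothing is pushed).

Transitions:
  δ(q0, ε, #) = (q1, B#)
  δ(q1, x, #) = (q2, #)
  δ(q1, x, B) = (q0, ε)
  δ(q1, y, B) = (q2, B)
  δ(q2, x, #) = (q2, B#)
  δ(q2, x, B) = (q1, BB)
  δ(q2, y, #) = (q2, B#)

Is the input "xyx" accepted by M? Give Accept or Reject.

(q0, xyx, #)
  ε-move, top #: go to q1, push B# → (q1, xyx, B#)
  read x, top B: go to q0, push ε → (q0, yx, #)
  ε-move, top #: go to q1, push B# → (q1, yx, B#)
  read y, top B: go to q2, push B → (q2, x, B#)
  read x, top B: go to q1, push BB → (q1, ε, BB#)
All input consumed; state q1 ∉ F and no further ε-move applies.

Reject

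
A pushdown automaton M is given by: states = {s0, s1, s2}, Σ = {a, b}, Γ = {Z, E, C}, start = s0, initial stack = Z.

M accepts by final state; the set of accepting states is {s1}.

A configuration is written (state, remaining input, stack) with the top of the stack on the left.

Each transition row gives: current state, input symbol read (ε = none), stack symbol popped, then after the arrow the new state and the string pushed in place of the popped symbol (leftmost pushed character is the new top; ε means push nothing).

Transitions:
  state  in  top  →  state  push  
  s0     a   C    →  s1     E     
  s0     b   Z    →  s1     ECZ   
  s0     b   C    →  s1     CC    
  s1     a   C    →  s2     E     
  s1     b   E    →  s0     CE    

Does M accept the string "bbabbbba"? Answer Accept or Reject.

Reject

No computation consumes all input and reaches a final state.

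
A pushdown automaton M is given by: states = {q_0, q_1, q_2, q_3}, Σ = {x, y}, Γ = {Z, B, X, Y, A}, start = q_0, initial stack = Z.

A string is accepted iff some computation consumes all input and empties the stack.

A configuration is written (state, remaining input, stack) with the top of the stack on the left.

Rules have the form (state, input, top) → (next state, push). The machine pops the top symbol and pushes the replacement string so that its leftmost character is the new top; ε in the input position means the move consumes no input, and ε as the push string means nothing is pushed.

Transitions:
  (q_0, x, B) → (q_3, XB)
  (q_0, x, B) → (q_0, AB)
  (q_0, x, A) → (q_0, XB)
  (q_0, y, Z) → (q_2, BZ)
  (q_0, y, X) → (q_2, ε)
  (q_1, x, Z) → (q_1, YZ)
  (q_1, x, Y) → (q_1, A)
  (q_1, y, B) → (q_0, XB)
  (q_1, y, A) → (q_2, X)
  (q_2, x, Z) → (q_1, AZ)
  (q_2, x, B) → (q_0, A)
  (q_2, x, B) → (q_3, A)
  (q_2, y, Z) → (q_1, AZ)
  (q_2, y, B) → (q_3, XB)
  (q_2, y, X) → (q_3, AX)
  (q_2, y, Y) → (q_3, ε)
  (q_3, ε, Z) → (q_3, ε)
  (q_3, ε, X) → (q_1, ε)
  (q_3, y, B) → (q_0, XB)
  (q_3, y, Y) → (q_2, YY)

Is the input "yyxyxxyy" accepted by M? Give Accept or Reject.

No computation consumes all input and empties the stack.

Reject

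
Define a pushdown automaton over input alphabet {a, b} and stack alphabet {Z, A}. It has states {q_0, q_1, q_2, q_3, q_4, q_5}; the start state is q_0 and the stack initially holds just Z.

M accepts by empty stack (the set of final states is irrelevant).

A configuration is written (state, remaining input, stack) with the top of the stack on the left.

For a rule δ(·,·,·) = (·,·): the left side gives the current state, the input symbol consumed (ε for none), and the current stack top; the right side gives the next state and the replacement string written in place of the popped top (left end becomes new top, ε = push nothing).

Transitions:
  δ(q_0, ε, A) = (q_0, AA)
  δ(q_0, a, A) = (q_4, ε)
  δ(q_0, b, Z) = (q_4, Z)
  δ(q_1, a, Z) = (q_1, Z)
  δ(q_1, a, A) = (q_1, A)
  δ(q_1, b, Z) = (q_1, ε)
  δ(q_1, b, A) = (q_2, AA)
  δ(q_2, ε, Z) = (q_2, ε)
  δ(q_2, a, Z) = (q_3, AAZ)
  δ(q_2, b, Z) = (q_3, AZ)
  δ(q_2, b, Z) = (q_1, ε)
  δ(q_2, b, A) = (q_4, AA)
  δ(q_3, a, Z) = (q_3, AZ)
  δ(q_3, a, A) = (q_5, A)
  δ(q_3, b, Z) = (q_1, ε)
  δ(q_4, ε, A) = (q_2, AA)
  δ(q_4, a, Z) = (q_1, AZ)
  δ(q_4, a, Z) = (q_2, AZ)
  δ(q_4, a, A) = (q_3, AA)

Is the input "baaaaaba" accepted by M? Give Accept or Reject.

No computation consumes all input and empties the stack.

Reject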